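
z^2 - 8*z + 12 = (z - 6)*(z - 2)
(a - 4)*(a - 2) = a^2 - 6*a + 8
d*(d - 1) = d^2 - d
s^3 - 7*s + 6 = (s - 2)*(s - 1)*(s + 3)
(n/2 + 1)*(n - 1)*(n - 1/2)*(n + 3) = n^4/2 + 7*n^3/4 - n^2/2 - 13*n/4 + 3/2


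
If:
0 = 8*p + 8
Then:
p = -1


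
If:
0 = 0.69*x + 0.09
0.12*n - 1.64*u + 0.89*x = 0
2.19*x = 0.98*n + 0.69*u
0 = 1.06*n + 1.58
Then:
No Solution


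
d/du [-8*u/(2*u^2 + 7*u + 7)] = 8*(2*u^2 - 7)/(4*u^4 + 28*u^3 + 77*u^2 + 98*u + 49)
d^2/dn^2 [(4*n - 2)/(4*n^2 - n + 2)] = 4*(6*(1 - 4*n)*(4*n^2 - n + 2) + (2*n - 1)*(8*n - 1)^2)/(4*n^2 - n + 2)^3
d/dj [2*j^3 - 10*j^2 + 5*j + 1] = 6*j^2 - 20*j + 5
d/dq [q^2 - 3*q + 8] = 2*q - 3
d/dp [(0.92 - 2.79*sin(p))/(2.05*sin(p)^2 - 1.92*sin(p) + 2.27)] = (5.7195*sin(p)^2 - 3.772*sin(p) - 4.5669)*cos(p)/(4.2025*sin(p)^4 - 7.872*sin(p)^3 + 12.9934*sin(p)^2 - 8.7168*sin(p) + 5.1529)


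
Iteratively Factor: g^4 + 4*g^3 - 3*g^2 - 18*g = (g + 3)*(g^3 + g^2 - 6*g) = (g - 2)*(g + 3)*(g^2 + 3*g) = g*(g - 2)*(g + 3)*(g + 3)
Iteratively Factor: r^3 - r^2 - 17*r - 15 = (r + 1)*(r^2 - 2*r - 15) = (r - 5)*(r + 1)*(r + 3)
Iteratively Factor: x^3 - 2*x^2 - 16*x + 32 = (x - 4)*(x^2 + 2*x - 8) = (x - 4)*(x - 2)*(x + 4)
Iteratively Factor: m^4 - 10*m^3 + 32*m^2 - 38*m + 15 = (m - 1)*(m^3 - 9*m^2 + 23*m - 15) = (m - 5)*(m - 1)*(m^2 - 4*m + 3) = (m - 5)*(m - 1)^2*(m - 3)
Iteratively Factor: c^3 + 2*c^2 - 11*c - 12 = (c + 1)*(c^2 + c - 12) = (c - 3)*(c + 1)*(c + 4)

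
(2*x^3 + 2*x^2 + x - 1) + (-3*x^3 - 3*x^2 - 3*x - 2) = -x^3 - x^2 - 2*x - 3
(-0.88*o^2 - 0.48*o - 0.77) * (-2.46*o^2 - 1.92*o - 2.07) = 2.1648*o^4 + 2.8704*o^3 + 4.6374*o^2 + 2.472*o + 1.5939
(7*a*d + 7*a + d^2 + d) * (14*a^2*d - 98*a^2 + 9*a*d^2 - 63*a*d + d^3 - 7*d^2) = 98*a^3*d^2 - 588*a^3*d - 686*a^3 + 77*a^2*d^3 - 462*a^2*d^2 - 539*a^2*d + 16*a*d^4 - 96*a*d^3 - 112*a*d^2 + d^5 - 6*d^4 - 7*d^3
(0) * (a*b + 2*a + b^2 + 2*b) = 0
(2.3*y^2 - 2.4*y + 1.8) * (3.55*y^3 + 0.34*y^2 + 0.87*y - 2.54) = 8.165*y^5 - 7.738*y^4 + 7.575*y^3 - 7.318*y^2 + 7.662*y - 4.572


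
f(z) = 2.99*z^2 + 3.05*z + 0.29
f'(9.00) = 56.87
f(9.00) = 269.93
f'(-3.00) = -14.89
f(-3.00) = 18.05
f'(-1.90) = -8.31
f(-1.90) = 5.29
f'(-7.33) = -40.78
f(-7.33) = 138.58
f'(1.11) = 9.69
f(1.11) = 7.36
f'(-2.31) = -10.76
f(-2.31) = 9.20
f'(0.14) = 3.89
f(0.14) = 0.78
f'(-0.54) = -0.18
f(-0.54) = -0.49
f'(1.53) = 12.20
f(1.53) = 11.96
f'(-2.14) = -9.75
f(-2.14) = 7.46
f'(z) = 5.98*z + 3.05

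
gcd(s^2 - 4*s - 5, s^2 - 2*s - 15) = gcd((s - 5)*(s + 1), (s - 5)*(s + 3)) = s - 5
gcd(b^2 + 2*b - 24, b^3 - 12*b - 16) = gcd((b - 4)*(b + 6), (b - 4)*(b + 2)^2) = b - 4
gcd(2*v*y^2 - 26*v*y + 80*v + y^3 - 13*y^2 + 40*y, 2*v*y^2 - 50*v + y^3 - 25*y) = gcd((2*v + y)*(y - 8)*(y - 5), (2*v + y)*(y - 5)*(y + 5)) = 2*v*y - 10*v + y^2 - 5*y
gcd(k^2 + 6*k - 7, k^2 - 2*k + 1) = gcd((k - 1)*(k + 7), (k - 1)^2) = k - 1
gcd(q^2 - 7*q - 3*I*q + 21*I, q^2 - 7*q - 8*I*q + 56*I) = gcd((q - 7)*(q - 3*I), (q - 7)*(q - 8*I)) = q - 7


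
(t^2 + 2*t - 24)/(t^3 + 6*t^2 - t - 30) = (t^2 + 2*t - 24)/(t^3 + 6*t^2 - t - 30)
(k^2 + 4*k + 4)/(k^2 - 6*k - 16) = (k + 2)/(k - 8)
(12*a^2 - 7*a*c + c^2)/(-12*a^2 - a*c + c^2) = (-3*a + c)/(3*a + c)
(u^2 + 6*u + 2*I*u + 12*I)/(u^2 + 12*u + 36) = (u + 2*I)/(u + 6)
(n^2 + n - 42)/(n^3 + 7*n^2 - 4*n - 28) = (n - 6)/(n^2 - 4)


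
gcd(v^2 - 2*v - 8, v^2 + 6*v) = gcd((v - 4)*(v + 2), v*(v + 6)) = 1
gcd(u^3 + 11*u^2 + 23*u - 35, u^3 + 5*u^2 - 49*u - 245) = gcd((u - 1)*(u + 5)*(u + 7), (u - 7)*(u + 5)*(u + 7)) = u^2 + 12*u + 35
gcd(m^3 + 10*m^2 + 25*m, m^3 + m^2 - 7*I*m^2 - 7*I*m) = m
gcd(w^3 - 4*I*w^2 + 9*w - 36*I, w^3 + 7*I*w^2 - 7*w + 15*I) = w + 3*I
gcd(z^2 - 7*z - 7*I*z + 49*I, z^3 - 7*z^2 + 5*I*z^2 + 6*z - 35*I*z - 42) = z - 7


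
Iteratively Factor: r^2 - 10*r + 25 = (r - 5)*(r - 5)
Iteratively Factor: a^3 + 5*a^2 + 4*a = (a + 4)*(a^2 + a) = (a + 1)*(a + 4)*(a)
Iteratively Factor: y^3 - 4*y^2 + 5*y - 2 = (y - 2)*(y^2 - 2*y + 1) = (y - 2)*(y - 1)*(y - 1)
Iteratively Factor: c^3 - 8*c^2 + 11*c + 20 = (c + 1)*(c^2 - 9*c + 20) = (c - 4)*(c + 1)*(c - 5)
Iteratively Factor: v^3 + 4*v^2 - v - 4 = (v + 1)*(v^2 + 3*v - 4) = (v - 1)*(v + 1)*(v + 4)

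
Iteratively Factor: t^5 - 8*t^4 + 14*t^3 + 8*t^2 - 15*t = (t - 5)*(t^4 - 3*t^3 - t^2 + 3*t) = (t - 5)*(t - 3)*(t^3 - t) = t*(t - 5)*(t - 3)*(t^2 - 1) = t*(t - 5)*(t - 3)*(t + 1)*(t - 1)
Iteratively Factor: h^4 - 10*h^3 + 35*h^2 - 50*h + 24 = (h - 1)*(h^3 - 9*h^2 + 26*h - 24) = (h - 2)*(h - 1)*(h^2 - 7*h + 12) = (h - 3)*(h - 2)*(h - 1)*(h - 4)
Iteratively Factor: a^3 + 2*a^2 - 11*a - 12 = (a + 1)*(a^2 + a - 12) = (a - 3)*(a + 1)*(a + 4)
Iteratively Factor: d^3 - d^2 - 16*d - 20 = (d - 5)*(d^2 + 4*d + 4) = (d - 5)*(d + 2)*(d + 2)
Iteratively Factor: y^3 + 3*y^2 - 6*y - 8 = (y + 1)*(y^2 + 2*y - 8) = (y - 2)*(y + 1)*(y + 4)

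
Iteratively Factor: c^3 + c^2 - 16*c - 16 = (c + 4)*(c^2 - 3*c - 4) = (c - 4)*(c + 4)*(c + 1)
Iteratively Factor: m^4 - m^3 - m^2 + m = (m + 1)*(m^3 - 2*m^2 + m) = m*(m + 1)*(m^2 - 2*m + 1) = m*(m - 1)*(m + 1)*(m - 1)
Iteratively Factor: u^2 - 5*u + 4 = (u - 1)*(u - 4)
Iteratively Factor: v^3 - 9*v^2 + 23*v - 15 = (v - 1)*(v^2 - 8*v + 15) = (v - 5)*(v - 1)*(v - 3)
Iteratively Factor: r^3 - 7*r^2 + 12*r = (r - 3)*(r^2 - 4*r) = r*(r - 3)*(r - 4)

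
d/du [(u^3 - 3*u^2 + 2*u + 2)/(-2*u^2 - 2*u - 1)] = (-2*u^4 - 4*u^3 + 7*u^2 + 14*u + 2)/(4*u^4 + 8*u^3 + 8*u^2 + 4*u + 1)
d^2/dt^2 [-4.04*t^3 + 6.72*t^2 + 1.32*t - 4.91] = 13.44 - 24.24*t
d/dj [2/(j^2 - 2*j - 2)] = 4*(1 - j)/(-j^2 + 2*j + 2)^2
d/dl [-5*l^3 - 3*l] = -15*l^2 - 3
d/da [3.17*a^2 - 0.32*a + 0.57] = 6.34*a - 0.32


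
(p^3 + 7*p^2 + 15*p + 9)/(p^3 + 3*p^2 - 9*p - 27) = (p + 1)/(p - 3)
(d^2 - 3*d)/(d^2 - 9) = d/(d + 3)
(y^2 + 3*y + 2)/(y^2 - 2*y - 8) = (y + 1)/(y - 4)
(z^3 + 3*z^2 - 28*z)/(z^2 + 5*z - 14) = z*(z - 4)/(z - 2)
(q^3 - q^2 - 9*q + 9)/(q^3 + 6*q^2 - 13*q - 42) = (q^2 + 2*q - 3)/(q^2 + 9*q + 14)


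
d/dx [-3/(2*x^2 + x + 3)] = 3*(4*x + 1)/(2*x^2 + x + 3)^2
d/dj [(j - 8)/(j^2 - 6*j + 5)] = (j^2 - 6*j - 2*(j - 8)*(j - 3) + 5)/(j^2 - 6*j + 5)^2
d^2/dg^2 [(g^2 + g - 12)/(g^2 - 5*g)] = 12*(g^3 - 6*g^2 + 30*g - 50)/(g^3*(g^3 - 15*g^2 + 75*g - 125))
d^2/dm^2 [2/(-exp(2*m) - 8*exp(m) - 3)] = 8*((exp(m) + 2)*(exp(2*m) + 8*exp(m) + 3) - 2*(exp(m) + 4)^2*exp(m))*exp(m)/(exp(2*m) + 8*exp(m) + 3)^3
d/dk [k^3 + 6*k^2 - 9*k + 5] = 3*k^2 + 12*k - 9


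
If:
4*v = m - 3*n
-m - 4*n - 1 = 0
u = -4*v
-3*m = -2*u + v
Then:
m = -9/37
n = -7/37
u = -12/37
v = 3/37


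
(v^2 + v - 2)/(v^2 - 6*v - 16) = (v - 1)/(v - 8)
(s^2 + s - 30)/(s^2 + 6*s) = (s - 5)/s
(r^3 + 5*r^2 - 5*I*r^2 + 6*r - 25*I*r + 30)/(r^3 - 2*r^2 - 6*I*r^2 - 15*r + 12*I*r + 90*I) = (r^2 + r*(5 + I) + 5*I)/(r^2 - 2*r - 15)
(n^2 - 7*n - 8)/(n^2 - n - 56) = (n + 1)/(n + 7)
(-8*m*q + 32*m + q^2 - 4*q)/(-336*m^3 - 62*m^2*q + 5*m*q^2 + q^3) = (q - 4)/(42*m^2 + 13*m*q + q^2)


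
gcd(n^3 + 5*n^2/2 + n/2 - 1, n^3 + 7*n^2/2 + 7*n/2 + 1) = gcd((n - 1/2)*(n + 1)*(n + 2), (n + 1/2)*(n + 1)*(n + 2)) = n^2 + 3*n + 2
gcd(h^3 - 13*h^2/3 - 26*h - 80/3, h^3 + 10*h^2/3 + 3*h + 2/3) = h + 2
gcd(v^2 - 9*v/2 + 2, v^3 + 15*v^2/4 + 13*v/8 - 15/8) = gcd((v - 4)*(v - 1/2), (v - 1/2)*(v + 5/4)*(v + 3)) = v - 1/2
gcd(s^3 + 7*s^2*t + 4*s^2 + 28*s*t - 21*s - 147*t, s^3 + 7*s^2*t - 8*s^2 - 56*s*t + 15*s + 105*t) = s^2 + 7*s*t - 3*s - 21*t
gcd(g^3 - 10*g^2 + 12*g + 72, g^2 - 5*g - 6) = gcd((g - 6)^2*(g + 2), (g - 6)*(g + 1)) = g - 6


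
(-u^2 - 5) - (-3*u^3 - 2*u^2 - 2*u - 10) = 3*u^3 + u^2 + 2*u + 5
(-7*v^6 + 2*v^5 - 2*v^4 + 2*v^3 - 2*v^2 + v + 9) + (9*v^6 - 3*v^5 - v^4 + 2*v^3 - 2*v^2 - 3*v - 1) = 2*v^6 - v^5 - 3*v^4 + 4*v^3 - 4*v^2 - 2*v + 8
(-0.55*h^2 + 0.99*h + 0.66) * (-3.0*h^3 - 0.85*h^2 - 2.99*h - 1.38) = 1.65*h^5 - 2.5025*h^4 - 1.177*h^3 - 2.7621*h^2 - 3.3396*h - 0.9108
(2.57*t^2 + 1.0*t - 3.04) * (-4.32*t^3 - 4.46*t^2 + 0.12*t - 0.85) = -11.1024*t^5 - 15.7822*t^4 + 8.9812*t^3 + 11.4939*t^2 - 1.2148*t + 2.584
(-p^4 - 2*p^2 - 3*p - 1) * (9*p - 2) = -9*p^5 + 2*p^4 - 18*p^3 - 23*p^2 - 3*p + 2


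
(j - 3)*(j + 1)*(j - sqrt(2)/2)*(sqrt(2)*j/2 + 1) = sqrt(2)*j^4/2 - sqrt(2)*j^3 + j^3/2 - 2*sqrt(2)*j^2 - j^2 - 3*j/2 + sqrt(2)*j + 3*sqrt(2)/2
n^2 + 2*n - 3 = (n - 1)*(n + 3)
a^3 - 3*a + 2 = (a - 1)^2*(a + 2)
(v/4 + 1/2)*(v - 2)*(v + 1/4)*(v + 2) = v^4/4 + 9*v^3/16 - 7*v^2/8 - 9*v/4 - 1/2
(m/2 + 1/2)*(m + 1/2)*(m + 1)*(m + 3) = m^4/2 + 11*m^3/4 + 19*m^2/4 + 13*m/4 + 3/4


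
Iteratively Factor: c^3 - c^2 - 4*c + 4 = (c - 2)*(c^2 + c - 2) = (c - 2)*(c + 2)*(c - 1)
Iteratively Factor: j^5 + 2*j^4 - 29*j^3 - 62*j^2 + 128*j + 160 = (j - 2)*(j^4 + 4*j^3 - 21*j^2 - 104*j - 80) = (j - 2)*(j + 4)*(j^3 - 21*j - 20) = (j - 2)*(j + 1)*(j + 4)*(j^2 - j - 20) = (j - 2)*(j + 1)*(j + 4)^2*(j - 5)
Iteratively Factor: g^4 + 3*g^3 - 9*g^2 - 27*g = (g + 3)*(g^3 - 9*g) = (g - 3)*(g + 3)*(g^2 + 3*g) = (g - 3)*(g + 3)^2*(g)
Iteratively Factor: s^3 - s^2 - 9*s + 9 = (s - 1)*(s^2 - 9) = (s - 3)*(s - 1)*(s + 3)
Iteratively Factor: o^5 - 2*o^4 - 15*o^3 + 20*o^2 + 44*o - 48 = (o - 2)*(o^4 - 15*o^2 - 10*o + 24) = (o - 2)*(o - 1)*(o^3 + o^2 - 14*o - 24) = (o - 2)*(o - 1)*(o + 3)*(o^2 - 2*o - 8) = (o - 4)*(o - 2)*(o - 1)*(o + 3)*(o + 2)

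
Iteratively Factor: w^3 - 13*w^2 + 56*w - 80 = (w - 5)*(w^2 - 8*w + 16) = (w - 5)*(w - 4)*(w - 4)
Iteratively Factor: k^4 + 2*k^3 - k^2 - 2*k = (k + 1)*(k^3 + k^2 - 2*k) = k*(k + 1)*(k^2 + k - 2) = k*(k - 1)*(k + 1)*(k + 2)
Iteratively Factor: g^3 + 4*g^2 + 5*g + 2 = (g + 1)*(g^2 + 3*g + 2) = (g + 1)^2*(g + 2)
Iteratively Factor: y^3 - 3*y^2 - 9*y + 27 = (y - 3)*(y^2 - 9) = (y - 3)^2*(y + 3)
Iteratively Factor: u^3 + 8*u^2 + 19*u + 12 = (u + 4)*(u^2 + 4*u + 3) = (u + 1)*(u + 4)*(u + 3)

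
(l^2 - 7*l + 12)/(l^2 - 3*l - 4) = (l - 3)/(l + 1)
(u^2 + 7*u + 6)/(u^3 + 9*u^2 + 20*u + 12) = 1/(u + 2)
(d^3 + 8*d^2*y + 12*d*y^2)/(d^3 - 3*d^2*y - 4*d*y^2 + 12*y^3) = d*(d + 6*y)/(d^2 - 5*d*y + 6*y^2)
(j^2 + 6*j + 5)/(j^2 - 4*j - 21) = (j^2 + 6*j + 5)/(j^2 - 4*j - 21)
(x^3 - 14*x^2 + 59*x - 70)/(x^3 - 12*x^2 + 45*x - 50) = (x - 7)/(x - 5)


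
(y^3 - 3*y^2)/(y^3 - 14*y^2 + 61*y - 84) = y^2/(y^2 - 11*y + 28)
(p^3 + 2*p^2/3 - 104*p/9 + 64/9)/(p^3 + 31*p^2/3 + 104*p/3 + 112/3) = (9*p^2 - 30*p + 16)/(3*(3*p^2 + 19*p + 28))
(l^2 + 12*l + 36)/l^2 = 1 + 12/l + 36/l^2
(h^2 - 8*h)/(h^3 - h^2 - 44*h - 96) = h/(h^2 + 7*h + 12)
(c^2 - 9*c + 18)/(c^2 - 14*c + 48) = (c - 3)/(c - 8)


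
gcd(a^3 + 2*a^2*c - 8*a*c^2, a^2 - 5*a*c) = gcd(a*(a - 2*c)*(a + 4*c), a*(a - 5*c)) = a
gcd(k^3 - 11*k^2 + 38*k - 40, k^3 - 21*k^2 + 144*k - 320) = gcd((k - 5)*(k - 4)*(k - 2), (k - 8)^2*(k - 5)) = k - 5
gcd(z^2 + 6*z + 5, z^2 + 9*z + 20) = z + 5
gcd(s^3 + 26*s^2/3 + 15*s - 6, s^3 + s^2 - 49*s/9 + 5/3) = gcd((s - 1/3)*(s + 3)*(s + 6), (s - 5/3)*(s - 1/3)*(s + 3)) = s^2 + 8*s/3 - 1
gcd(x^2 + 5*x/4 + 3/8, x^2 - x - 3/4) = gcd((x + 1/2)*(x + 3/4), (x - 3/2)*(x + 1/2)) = x + 1/2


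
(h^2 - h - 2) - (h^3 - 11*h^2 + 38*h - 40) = -h^3 + 12*h^2 - 39*h + 38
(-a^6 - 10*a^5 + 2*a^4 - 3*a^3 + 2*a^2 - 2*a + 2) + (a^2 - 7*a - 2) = -a^6 - 10*a^5 + 2*a^4 - 3*a^3 + 3*a^2 - 9*a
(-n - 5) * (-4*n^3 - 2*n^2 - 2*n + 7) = 4*n^4 + 22*n^3 + 12*n^2 + 3*n - 35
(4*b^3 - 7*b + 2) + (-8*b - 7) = 4*b^3 - 15*b - 5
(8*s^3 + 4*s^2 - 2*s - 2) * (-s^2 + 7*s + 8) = -8*s^5 + 52*s^4 + 94*s^3 + 20*s^2 - 30*s - 16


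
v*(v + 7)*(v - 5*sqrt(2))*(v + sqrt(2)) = v^4 - 4*sqrt(2)*v^3 + 7*v^3 - 28*sqrt(2)*v^2 - 10*v^2 - 70*v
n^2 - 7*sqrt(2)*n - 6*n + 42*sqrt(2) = (n - 6)*(n - 7*sqrt(2))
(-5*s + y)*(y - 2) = -5*s*y + 10*s + y^2 - 2*y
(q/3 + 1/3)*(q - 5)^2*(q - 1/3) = q^4/3 - 28*q^3/9 + 6*q^2 + 20*q/3 - 25/9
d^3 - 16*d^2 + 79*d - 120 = (d - 8)*(d - 5)*(d - 3)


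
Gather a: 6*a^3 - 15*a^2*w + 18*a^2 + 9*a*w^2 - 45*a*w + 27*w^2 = 6*a^3 + a^2*(18 - 15*w) + a*(9*w^2 - 45*w) + 27*w^2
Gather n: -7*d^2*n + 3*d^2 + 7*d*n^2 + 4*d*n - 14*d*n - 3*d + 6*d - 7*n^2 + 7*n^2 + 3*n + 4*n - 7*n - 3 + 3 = 3*d^2 + 7*d*n^2 + 3*d + n*(-7*d^2 - 10*d)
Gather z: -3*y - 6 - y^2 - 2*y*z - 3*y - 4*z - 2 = -y^2 - 6*y + z*(-2*y - 4) - 8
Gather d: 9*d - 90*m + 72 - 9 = 9*d - 90*m + 63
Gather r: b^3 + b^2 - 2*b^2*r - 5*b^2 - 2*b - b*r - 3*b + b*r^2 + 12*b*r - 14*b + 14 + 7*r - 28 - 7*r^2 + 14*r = b^3 - 4*b^2 - 19*b + r^2*(b - 7) + r*(-2*b^2 + 11*b + 21) - 14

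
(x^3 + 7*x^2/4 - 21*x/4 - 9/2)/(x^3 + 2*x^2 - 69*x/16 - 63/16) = 4*(x - 2)/(4*x - 7)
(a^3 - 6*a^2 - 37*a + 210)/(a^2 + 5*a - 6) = (a^2 - 12*a + 35)/(a - 1)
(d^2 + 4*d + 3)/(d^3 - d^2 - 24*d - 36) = (d + 1)/(d^2 - 4*d - 12)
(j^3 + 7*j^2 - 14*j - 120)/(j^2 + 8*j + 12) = (j^2 + j - 20)/(j + 2)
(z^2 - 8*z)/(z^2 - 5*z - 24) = z/(z + 3)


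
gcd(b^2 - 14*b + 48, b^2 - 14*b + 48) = b^2 - 14*b + 48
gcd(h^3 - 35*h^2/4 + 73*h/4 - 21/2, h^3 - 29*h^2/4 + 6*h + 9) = h - 6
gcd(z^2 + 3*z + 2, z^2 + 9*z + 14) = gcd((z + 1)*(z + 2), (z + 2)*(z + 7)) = z + 2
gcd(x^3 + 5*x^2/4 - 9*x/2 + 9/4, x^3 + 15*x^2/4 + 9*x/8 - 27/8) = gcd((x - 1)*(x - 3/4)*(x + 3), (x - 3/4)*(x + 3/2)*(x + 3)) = x^2 + 9*x/4 - 9/4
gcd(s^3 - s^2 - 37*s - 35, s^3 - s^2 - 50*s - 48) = s + 1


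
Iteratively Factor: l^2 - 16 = (l + 4)*(l - 4)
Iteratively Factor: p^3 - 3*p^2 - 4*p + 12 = (p - 2)*(p^2 - p - 6) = (p - 3)*(p - 2)*(p + 2)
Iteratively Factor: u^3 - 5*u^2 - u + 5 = (u - 5)*(u^2 - 1) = (u - 5)*(u - 1)*(u + 1)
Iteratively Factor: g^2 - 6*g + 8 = (g - 4)*(g - 2)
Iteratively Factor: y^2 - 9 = (y + 3)*(y - 3)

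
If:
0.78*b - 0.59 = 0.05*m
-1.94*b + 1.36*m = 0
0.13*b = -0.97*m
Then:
No Solution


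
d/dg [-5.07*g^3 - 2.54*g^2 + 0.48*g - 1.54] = -15.21*g^2 - 5.08*g + 0.48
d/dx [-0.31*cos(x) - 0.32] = 0.31*sin(x)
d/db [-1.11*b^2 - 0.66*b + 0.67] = -2.22*b - 0.66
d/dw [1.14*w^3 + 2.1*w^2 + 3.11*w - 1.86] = 3.42*w^2 + 4.2*w + 3.11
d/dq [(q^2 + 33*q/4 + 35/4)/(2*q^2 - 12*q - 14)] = 3*(-19*q^2 - 42*q - 7)/(8*(q^4 - 12*q^3 + 22*q^2 + 84*q + 49))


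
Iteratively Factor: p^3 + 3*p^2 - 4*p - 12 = (p + 2)*(p^2 + p - 6) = (p - 2)*(p + 2)*(p + 3)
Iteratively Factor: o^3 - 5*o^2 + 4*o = (o - 4)*(o^2 - o) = (o - 4)*(o - 1)*(o)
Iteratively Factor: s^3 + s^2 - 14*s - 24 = (s - 4)*(s^2 + 5*s + 6) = (s - 4)*(s + 3)*(s + 2)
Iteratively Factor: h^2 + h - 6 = (h - 2)*(h + 3)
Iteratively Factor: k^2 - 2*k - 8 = (k - 4)*(k + 2)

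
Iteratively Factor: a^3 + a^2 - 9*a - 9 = (a + 1)*(a^2 - 9) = (a + 1)*(a + 3)*(a - 3)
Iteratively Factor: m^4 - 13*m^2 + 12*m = (m - 1)*(m^3 + m^2 - 12*m) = (m - 1)*(m + 4)*(m^2 - 3*m) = m*(m - 1)*(m + 4)*(m - 3)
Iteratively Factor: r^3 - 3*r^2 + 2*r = (r - 2)*(r^2 - r) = r*(r - 2)*(r - 1)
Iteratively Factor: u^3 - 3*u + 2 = (u - 1)*(u^2 + u - 2) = (u - 1)*(u + 2)*(u - 1)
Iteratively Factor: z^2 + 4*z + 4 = (z + 2)*(z + 2)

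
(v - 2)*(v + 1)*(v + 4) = v^3 + 3*v^2 - 6*v - 8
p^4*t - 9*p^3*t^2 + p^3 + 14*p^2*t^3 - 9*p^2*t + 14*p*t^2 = p*(p - 7*t)*(p - 2*t)*(p*t + 1)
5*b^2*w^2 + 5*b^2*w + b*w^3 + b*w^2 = w*(5*b + w)*(b*w + b)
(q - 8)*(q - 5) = q^2 - 13*q + 40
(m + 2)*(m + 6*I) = m^2 + 2*m + 6*I*m + 12*I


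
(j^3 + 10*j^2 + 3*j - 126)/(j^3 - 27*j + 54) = (j + 7)/(j - 3)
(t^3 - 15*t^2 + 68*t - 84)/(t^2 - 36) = (t^2 - 9*t + 14)/(t + 6)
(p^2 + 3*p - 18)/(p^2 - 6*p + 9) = (p + 6)/(p - 3)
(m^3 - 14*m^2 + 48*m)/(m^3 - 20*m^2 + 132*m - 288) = m/(m - 6)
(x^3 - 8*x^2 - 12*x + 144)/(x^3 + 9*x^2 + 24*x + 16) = (x^2 - 12*x + 36)/(x^2 + 5*x + 4)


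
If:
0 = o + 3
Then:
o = -3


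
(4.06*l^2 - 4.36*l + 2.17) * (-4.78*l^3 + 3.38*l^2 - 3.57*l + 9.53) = -19.4068*l^5 + 34.5636*l^4 - 39.6036*l^3 + 61.5916*l^2 - 49.2977*l + 20.6801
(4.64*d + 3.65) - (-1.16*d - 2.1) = 5.8*d + 5.75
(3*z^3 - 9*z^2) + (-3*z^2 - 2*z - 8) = 3*z^3 - 12*z^2 - 2*z - 8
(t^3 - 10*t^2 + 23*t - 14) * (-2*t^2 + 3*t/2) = -2*t^5 + 43*t^4/2 - 61*t^3 + 125*t^2/2 - 21*t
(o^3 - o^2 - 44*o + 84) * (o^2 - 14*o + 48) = o^5 - 15*o^4 + 18*o^3 + 652*o^2 - 3288*o + 4032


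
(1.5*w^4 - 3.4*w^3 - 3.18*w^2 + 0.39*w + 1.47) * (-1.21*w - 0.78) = -1.815*w^5 + 2.944*w^4 + 6.4998*w^3 + 2.0085*w^2 - 2.0829*w - 1.1466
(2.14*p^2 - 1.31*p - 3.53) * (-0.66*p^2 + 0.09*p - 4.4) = -1.4124*p^4 + 1.0572*p^3 - 7.2041*p^2 + 5.4463*p + 15.532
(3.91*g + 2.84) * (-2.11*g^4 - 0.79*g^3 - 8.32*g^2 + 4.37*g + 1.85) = -8.2501*g^5 - 9.0813*g^4 - 34.7748*g^3 - 6.5421*g^2 + 19.6443*g + 5.254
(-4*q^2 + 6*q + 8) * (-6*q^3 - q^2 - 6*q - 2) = 24*q^5 - 32*q^4 - 30*q^3 - 36*q^2 - 60*q - 16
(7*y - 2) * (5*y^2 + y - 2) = 35*y^3 - 3*y^2 - 16*y + 4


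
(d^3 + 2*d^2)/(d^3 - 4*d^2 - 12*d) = d/(d - 6)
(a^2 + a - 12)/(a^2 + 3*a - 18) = (a + 4)/(a + 6)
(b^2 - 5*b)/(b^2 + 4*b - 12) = b*(b - 5)/(b^2 + 4*b - 12)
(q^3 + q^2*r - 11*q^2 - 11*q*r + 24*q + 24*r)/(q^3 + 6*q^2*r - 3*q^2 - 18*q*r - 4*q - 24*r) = (-q^3 - q^2*r + 11*q^2 + 11*q*r - 24*q - 24*r)/(-q^3 - 6*q^2*r + 3*q^2 + 18*q*r + 4*q + 24*r)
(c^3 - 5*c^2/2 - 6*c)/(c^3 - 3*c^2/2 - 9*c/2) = (c - 4)/(c - 3)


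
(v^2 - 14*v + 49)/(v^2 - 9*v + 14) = (v - 7)/(v - 2)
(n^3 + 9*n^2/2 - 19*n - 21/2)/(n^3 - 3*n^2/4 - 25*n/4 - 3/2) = 2*(2*n^2 + 15*n + 7)/(4*n^2 + 9*n + 2)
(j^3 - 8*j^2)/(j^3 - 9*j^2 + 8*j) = j/(j - 1)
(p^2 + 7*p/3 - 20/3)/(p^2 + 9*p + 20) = (p - 5/3)/(p + 5)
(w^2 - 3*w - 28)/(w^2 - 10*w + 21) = (w + 4)/(w - 3)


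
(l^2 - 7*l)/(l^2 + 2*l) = (l - 7)/(l + 2)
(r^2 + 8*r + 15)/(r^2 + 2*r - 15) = (r + 3)/(r - 3)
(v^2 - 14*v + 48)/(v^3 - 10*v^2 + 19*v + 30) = (v - 8)/(v^2 - 4*v - 5)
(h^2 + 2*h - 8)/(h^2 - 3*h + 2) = (h + 4)/(h - 1)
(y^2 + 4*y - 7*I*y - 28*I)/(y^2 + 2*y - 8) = (y - 7*I)/(y - 2)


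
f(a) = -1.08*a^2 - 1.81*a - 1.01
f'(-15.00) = 30.59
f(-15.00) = -216.86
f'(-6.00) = 11.15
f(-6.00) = -29.03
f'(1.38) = -4.79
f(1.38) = -5.56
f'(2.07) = -6.28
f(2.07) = -9.38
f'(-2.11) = 2.75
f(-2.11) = -2.00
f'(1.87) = -5.85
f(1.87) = -8.17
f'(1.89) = -5.89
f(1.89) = -8.29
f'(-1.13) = 0.63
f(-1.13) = -0.34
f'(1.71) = -5.50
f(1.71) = -7.26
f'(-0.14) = -1.51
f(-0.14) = -0.78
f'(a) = -2.16*a - 1.81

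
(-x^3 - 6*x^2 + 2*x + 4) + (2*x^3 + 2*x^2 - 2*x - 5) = x^3 - 4*x^2 - 1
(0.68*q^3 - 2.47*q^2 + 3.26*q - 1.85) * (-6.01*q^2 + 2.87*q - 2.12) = -4.0868*q^5 + 16.7963*q^4 - 28.1231*q^3 + 25.7111*q^2 - 12.2207*q + 3.922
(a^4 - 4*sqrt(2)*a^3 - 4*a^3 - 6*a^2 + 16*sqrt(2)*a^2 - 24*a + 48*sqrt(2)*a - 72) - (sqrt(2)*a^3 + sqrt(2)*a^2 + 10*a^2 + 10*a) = a^4 - 5*sqrt(2)*a^3 - 4*a^3 - 16*a^2 + 15*sqrt(2)*a^2 - 34*a + 48*sqrt(2)*a - 72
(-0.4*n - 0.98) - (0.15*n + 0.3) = -0.55*n - 1.28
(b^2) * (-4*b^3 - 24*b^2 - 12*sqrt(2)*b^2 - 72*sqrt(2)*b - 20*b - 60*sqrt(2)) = -4*b^5 - 24*b^4 - 12*sqrt(2)*b^4 - 72*sqrt(2)*b^3 - 20*b^3 - 60*sqrt(2)*b^2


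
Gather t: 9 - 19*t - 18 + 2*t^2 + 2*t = 2*t^2 - 17*t - 9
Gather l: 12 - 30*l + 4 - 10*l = 16 - 40*l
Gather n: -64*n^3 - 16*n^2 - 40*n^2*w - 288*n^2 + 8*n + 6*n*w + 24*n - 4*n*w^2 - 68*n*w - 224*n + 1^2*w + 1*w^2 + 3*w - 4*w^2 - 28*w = -64*n^3 + n^2*(-40*w - 304) + n*(-4*w^2 - 62*w - 192) - 3*w^2 - 24*w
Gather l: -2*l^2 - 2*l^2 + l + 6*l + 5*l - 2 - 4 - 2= -4*l^2 + 12*l - 8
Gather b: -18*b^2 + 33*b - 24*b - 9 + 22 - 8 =-18*b^2 + 9*b + 5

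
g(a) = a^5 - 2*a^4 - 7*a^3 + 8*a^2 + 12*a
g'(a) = 5*a^4 - 8*a^3 - 21*a^2 + 16*a + 12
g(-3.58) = -535.82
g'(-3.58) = 873.94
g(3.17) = 13.59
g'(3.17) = 101.75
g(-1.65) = 6.37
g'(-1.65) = 1.42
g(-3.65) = -599.64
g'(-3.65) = 950.29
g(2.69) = -9.96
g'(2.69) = 9.17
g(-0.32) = -2.82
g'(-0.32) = 5.04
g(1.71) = 6.43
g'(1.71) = -19.30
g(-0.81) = -1.96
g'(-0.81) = -8.33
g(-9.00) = -66528.00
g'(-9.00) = 36804.00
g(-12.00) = -277200.00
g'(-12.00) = 114300.00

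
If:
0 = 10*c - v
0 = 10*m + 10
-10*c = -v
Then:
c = v/10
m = -1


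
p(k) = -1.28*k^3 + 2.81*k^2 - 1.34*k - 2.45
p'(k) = -3.84*k^2 + 5.62*k - 1.34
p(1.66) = -2.79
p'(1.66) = -2.59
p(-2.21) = 28.05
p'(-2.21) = -32.52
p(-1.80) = 16.53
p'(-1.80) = -23.90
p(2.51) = -8.35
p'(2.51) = -11.43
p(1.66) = -2.79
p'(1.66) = -2.59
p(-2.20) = 27.73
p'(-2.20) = -32.29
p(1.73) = -2.99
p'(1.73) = -3.11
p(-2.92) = 57.29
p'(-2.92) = -50.49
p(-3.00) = 61.42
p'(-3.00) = -52.76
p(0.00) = -2.45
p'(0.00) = -1.34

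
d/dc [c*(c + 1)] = 2*c + 1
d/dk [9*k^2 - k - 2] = 18*k - 1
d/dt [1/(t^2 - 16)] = -2*t/(t^2 - 16)^2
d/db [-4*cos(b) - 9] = 4*sin(b)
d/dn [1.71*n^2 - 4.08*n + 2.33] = 3.42*n - 4.08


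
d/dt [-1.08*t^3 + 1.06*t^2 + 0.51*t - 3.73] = -3.24*t^2 + 2.12*t + 0.51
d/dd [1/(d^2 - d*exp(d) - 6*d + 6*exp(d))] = (d*exp(d) - 2*d - 5*exp(d) + 6)/(d^2 - d*exp(d) - 6*d + 6*exp(d))^2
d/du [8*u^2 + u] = 16*u + 1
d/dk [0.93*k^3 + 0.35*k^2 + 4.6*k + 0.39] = 2.79*k^2 + 0.7*k + 4.6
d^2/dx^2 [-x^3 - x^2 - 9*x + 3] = -6*x - 2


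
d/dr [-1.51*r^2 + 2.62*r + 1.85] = 2.62 - 3.02*r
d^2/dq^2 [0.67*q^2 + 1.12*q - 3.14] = 1.34000000000000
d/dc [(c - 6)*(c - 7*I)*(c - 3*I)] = 3*c^2 + c*(-12 - 20*I) - 21 + 60*I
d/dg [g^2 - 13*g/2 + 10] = 2*g - 13/2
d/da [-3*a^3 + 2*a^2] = a*(4 - 9*a)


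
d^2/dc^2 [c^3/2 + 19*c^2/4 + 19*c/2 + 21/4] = 3*c + 19/2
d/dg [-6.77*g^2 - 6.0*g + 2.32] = -13.54*g - 6.0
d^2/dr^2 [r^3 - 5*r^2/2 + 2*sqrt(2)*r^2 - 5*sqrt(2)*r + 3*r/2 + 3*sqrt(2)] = 6*r - 5 + 4*sqrt(2)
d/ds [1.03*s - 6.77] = 1.03000000000000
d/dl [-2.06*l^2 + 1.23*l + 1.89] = 1.23 - 4.12*l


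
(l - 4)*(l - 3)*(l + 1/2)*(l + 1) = l^4 - 11*l^3/2 + 2*l^2 + 29*l/2 + 6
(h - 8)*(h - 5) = h^2 - 13*h + 40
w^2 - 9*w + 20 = (w - 5)*(w - 4)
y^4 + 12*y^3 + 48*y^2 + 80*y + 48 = (y + 2)^3*(y + 6)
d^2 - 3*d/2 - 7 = (d - 7/2)*(d + 2)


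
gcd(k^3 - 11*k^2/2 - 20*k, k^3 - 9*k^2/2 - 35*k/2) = k^2 + 5*k/2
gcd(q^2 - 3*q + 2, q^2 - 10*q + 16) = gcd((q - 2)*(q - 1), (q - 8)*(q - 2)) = q - 2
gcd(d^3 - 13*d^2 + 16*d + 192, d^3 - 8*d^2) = d - 8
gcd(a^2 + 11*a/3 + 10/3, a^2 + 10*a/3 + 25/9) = a + 5/3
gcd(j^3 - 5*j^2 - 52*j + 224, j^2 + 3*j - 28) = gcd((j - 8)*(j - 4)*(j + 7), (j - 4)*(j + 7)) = j^2 + 3*j - 28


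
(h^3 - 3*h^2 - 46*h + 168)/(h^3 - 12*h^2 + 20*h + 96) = (h^2 + 3*h - 28)/(h^2 - 6*h - 16)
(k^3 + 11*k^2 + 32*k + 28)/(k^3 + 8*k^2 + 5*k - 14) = (k + 2)/(k - 1)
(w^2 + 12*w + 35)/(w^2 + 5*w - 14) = (w + 5)/(w - 2)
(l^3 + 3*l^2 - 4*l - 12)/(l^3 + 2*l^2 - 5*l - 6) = (l + 2)/(l + 1)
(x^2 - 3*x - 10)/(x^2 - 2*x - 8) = (x - 5)/(x - 4)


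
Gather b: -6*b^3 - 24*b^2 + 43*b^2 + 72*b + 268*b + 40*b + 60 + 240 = -6*b^3 + 19*b^2 + 380*b + 300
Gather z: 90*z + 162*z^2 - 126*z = 162*z^2 - 36*z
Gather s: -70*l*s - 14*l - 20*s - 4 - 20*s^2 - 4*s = -14*l - 20*s^2 + s*(-70*l - 24) - 4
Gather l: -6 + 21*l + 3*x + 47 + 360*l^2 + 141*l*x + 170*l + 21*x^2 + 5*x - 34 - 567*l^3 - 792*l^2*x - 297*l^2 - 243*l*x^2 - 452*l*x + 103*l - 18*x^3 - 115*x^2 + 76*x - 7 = -567*l^3 + l^2*(63 - 792*x) + l*(-243*x^2 - 311*x + 294) - 18*x^3 - 94*x^2 + 84*x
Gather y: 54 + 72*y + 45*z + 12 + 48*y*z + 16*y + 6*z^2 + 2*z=y*(48*z + 88) + 6*z^2 + 47*z + 66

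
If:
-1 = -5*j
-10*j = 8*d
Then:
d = -1/4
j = 1/5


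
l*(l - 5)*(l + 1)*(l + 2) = l^4 - 2*l^3 - 13*l^2 - 10*l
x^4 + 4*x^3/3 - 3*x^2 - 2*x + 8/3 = (x - 1)^2*(x + 4/3)*(x + 2)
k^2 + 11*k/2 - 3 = (k - 1/2)*(k + 6)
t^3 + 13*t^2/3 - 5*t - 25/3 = (t - 5/3)*(t + 1)*(t + 5)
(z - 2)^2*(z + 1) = z^3 - 3*z^2 + 4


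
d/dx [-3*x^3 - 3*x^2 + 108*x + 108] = -9*x^2 - 6*x + 108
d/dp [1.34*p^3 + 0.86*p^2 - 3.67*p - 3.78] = 4.02*p^2 + 1.72*p - 3.67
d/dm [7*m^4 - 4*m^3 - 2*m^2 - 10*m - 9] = 28*m^3 - 12*m^2 - 4*m - 10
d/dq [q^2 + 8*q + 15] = 2*q + 8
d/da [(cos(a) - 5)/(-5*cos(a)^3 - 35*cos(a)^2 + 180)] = (137*cos(a)/2 + 4*cos(2*a) - cos(3*a)/2 - 32)*sin(a)/(5*(cos(a)^3 + 7*cos(a)^2 - 36)^2)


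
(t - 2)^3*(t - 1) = t^4 - 7*t^3 + 18*t^2 - 20*t + 8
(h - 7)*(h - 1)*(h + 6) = h^3 - 2*h^2 - 41*h + 42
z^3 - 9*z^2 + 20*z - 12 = (z - 6)*(z - 2)*(z - 1)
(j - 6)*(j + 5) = j^2 - j - 30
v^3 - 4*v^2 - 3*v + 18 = (v - 3)^2*(v + 2)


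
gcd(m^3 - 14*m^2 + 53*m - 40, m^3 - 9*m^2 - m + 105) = m - 5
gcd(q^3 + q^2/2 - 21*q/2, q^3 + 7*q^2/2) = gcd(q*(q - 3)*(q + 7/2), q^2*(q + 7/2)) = q^2 + 7*q/2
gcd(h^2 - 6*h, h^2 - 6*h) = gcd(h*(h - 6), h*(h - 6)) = h^2 - 6*h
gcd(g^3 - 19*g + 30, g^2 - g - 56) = 1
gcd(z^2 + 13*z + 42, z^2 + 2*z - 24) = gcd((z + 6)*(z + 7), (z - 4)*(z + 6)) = z + 6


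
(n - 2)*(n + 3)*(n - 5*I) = n^3 + n^2 - 5*I*n^2 - 6*n - 5*I*n + 30*I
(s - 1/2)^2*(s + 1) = s^3 - 3*s/4 + 1/4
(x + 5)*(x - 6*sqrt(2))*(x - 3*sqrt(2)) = x^3 - 9*sqrt(2)*x^2 + 5*x^2 - 45*sqrt(2)*x + 36*x + 180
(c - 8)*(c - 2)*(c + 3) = c^3 - 7*c^2 - 14*c + 48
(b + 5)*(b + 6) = b^2 + 11*b + 30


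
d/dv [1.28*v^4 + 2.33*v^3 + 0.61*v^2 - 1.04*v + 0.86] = 5.12*v^3 + 6.99*v^2 + 1.22*v - 1.04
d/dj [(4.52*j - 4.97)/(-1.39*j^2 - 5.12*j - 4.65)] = (6.2828*j^2 - 13.8166*j - 46.4644)/(1.9321*j^4 + 14.2336*j^3 + 39.1414*j^2 + 47.616*j + 21.6225)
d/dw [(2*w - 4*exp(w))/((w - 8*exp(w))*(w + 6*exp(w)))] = 2*(-w^2 + 96*w*exp(2*w) + 4*w*exp(w) - 96*exp(3*w) - 52*exp(2*w))/(w^4 - 4*w^3*exp(w) - 92*w^2*exp(2*w) + 192*w*exp(3*w) + 2304*exp(4*w))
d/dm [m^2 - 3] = 2*m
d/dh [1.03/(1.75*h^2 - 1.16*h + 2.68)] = (1.1948 - 3.605*h)/(1.75*h^2 - 1.16*h + 2.68)^2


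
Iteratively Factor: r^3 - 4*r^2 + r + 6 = (r - 2)*(r^2 - 2*r - 3) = (r - 2)*(r + 1)*(r - 3)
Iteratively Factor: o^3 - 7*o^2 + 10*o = (o - 5)*(o^2 - 2*o) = o*(o - 5)*(o - 2)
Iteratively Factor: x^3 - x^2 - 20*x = (x - 5)*(x^2 + 4*x) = x*(x - 5)*(x + 4)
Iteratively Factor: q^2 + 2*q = (q)*(q + 2)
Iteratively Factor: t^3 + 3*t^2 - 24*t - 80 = (t - 5)*(t^2 + 8*t + 16) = (t - 5)*(t + 4)*(t + 4)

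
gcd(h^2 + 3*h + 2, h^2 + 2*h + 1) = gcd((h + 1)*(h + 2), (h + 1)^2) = h + 1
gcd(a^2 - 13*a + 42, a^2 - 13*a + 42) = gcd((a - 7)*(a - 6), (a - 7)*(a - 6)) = a^2 - 13*a + 42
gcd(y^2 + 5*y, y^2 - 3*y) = y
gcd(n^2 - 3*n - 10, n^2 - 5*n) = n - 5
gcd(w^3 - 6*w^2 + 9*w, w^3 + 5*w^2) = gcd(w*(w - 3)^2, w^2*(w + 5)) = w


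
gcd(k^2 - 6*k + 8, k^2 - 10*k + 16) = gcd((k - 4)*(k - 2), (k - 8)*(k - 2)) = k - 2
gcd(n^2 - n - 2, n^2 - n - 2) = n^2 - n - 2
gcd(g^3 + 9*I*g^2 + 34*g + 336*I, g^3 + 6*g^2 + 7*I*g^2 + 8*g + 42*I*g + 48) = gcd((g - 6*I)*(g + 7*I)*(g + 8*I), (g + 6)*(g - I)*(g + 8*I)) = g + 8*I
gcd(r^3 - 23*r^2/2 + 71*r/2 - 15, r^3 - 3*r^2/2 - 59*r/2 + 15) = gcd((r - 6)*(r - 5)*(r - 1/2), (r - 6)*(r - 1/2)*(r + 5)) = r^2 - 13*r/2 + 3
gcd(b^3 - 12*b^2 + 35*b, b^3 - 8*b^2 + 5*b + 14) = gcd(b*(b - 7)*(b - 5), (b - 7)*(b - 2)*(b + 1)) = b - 7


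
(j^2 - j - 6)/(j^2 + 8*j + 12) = (j - 3)/(j + 6)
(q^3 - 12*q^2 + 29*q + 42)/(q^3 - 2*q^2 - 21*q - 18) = (q - 7)/(q + 3)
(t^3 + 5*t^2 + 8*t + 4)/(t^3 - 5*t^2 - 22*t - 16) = (t + 2)/(t - 8)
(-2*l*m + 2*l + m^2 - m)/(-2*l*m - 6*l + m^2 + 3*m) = (m - 1)/(m + 3)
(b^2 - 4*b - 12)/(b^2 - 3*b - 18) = (b + 2)/(b + 3)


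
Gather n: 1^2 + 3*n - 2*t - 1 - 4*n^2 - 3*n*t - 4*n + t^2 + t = -4*n^2 + n*(-3*t - 1) + t^2 - t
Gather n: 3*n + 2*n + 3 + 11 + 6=5*n + 20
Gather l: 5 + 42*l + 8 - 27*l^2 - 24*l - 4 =-27*l^2 + 18*l + 9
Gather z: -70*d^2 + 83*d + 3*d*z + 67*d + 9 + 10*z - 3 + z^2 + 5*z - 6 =-70*d^2 + 150*d + z^2 + z*(3*d + 15)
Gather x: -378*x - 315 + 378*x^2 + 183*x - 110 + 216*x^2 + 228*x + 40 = 594*x^2 + 33*x - 385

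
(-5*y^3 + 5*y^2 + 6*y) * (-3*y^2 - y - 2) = 15*y^5 - 10*y^4 - 13*y^3 - 16*y^2 - 12*y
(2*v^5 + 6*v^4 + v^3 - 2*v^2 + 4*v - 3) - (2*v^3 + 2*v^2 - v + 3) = 2*v^5 + 6*v^4 - v^3 - 4*v^2 + 5*v - 6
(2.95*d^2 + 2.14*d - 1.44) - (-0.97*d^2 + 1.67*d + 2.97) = 3.92*d^2 + 0.47*d - 4.41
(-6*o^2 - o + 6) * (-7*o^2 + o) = 42*o^4 + o^3 - 43*o^2 + 6*o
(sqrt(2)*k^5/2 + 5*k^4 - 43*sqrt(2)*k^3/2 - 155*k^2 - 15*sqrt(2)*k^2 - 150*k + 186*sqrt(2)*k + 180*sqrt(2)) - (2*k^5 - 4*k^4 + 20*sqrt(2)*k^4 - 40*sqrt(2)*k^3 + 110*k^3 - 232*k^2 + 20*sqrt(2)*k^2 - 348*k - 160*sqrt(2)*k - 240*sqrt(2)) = -2*k^5 + sqrt(2)*k^5/2 - 20*sqrt(2)*k^4 + 9*k^4 - 110*k^3 + 37*sqrt(2)*k^3/2 - 35*sqrt(2)*k^2 + 77*k^2 + 198*k + 346*sqrt(2)*k + 420*sqrt(2)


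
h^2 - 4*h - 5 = (h - 5)*(h + 1)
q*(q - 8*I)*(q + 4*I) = q^3 - 4*I*q^2 + 32*q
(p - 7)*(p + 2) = p^2 - 5*p - 14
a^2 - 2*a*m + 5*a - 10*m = (a + 5)*(a - 2*m)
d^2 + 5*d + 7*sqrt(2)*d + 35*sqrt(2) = (d + 5)*(d + 7*sqrt(2))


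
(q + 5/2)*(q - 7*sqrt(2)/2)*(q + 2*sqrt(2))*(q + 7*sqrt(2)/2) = q^4 + 5*q^3/2 + 2*sqrt(2)*q^3 - 49*q^2/2 + 5*sqrt(2)*q^2 - 49*sqrt(2)*q - 245*q/4 - 245*sqrt(2)/2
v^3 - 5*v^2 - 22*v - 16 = (v - 8)*(v + 1)*(v + 2)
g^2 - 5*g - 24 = (g - 8)*(g + 3)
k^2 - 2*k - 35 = (k - 7)*(k + 5)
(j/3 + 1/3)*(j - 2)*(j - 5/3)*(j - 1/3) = j^4/3 - j^3 + 5*j^2/27 + 31*j/27 - 10/27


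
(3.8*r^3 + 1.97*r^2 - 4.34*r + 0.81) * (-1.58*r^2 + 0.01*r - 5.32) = -6.004*r^5 - 3.0746*r^4 - 13.3391*r^3 - 11.8036*r^2 + 23.0969*r - 4.3092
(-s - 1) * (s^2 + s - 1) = -s^3 - 2*s^2 + 1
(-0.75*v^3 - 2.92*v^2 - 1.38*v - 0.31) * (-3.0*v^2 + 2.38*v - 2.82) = 2.25*v^5 + 6.975*v^4 - 0.6946*v^3 + 5.88*v^2 + 3.1538*v + 0.8742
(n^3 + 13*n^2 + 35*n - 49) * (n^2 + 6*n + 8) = n^5 + 19*n^4 + 121*n^3 + 265*n^2 - 14*n - 392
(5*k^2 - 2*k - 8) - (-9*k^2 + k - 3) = 14*k^2 - 3*k - 5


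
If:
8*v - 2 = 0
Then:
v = 1/4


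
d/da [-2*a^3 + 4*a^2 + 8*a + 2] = -6*a^2 + 8*a + 8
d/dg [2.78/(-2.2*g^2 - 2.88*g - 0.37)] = (12.232*g + 8.0064)/(2.2*g^2 + 2.88*g + 0.37)^2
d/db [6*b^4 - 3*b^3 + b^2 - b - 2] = 24*b^3 - 9*b^2 + 2*b - 1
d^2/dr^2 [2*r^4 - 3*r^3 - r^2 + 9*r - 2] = 24*r^2 - 18*r - 2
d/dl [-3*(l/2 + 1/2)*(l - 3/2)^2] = -9*l^2/2 + 6*l + 9/8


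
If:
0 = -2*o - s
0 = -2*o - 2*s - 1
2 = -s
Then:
No Solution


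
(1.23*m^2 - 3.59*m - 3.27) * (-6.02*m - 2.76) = -7.4046*m^3 + 18.217*m^2 + 29.5938*m + 9.0252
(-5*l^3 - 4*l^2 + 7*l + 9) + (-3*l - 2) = -5*l^3 - 4*l^2 + 4*l + 7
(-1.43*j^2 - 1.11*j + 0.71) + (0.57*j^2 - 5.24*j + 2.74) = -0.86*j^2 - 6.35*j + 3.45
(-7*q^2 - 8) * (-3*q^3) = 21*q^5 + 24*q^3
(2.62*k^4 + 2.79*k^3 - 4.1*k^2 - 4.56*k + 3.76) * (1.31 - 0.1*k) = -0.262*k^5 + 3.1532*k^4 + 4.0649*k^3 - 4.915*k^2 - 6.3496*k + 4.9256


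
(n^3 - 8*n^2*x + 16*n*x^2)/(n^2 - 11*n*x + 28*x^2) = n*(-n + 4*x)/(-n + 7*x)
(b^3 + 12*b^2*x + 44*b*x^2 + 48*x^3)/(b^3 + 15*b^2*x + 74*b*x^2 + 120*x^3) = (b + 2*x)/(b + 5*x)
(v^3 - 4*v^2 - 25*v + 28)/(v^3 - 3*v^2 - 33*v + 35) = (v + 4)/(v + 5)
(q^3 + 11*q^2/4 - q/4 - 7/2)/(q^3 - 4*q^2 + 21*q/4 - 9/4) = (4*q^2 + 15*q + 14)/(4*q^2 - 12*q + 9)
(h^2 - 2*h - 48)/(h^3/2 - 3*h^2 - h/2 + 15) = 2*(h^2 - 2*h - 48)/(h^3 - 6*h^2 - h + 30)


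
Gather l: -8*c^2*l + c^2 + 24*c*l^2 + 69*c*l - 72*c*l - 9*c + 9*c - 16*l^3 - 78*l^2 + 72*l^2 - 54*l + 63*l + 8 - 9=c^2 - 16*l^3 + l^2*(24*c - 6) + l*(-8*c^2 - 3*c + 9) - 1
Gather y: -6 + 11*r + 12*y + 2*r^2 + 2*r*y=2*r^2 + 11*r + y*(2*r + 12) - 6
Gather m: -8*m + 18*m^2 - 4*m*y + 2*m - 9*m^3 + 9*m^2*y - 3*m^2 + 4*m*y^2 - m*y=-9*m^3 + m^2*(9*y + 15) + m*(4*y^2 - 5*y - 6)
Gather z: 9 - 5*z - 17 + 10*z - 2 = 5*z - 10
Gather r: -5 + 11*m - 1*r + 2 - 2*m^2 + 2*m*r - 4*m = -2*m^2 + 7*m + r*(2*m - 1) - 3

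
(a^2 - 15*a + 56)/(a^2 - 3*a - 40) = (a - 7)/(a + 5)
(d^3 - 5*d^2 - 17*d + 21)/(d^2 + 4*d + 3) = (d^2 - 8*d + 7)/(d + 1)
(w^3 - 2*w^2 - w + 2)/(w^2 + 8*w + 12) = (w^3 - 2*w^2 - w + 2)/(w^2 + 8*w + 12)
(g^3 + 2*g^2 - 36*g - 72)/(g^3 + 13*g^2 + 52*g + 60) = (g - 6)/(g + 5)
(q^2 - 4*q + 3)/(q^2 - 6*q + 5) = (q - 3)/(q - 5)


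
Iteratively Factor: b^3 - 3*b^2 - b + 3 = (b - 1)*(b^2 - 2*b - 3) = (b - 3)*(b - 1)*(b + 1)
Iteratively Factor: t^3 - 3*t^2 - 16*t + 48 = (t - 4)*(t^2 + t - 12) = (t - 4)*(t - 3)*(t + 4)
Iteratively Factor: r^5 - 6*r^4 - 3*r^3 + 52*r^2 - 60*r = (r - 2)*(r^4 - 4*r^3 - 11*r^2 + 30*r) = (r - 2)*(r + 3)*(r^3 - 7*r^2 + 10*r) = r*(r - 2)*(r + 3)*(r^2 - 7*r + 10) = r*(r - 5)*(r - 2)*(r + 3)*(r - 2)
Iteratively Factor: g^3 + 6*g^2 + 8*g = (g)*(g^2 + 6*g + 8) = g*(g + 2)*(g + 4)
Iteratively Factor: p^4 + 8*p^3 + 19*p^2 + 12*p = (p + 4)*(p^3 + 4*p^2 + 3*p) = p*(p + 4)*(p^2 + 4*p + 3) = p*(p + 1)*(p + 4)*(p + 3)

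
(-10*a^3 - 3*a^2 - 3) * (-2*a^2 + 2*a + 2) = 20*a^5 - 14*a^4 - 26*a^3 - 6*a - 6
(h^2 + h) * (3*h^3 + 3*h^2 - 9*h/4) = 3*h^5 + 6*h^4 + 3*h^3/4 - 9*h^2/4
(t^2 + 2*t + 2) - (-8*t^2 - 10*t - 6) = 9*t^2 + 12*t + 8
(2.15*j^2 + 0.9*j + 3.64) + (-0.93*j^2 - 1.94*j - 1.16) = 1.22*j^2 - 1.04*j + 2.48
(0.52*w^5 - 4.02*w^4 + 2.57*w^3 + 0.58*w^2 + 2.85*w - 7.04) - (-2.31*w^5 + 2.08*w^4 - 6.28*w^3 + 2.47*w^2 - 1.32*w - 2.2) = 2.83*w^5 - 6.1*w^4 + 8.85*w^3 - 1.89*w^2 + 4.17*w - 4.84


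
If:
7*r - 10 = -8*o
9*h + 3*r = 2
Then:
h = 2/9 - r/3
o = 5/4 - 7*r/8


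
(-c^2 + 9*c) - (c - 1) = -c^2 + 8*c + 1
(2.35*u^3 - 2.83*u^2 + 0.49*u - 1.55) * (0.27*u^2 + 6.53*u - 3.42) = 0.6345*u^5 + 14.5814*u^4 - 26.3846*u^3 + 12.4598*u^2 - 11.7973*u + 5.301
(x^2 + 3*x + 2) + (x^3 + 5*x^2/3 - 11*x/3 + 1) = x^3 + 8*x^2/3 - 2*x/3 + 3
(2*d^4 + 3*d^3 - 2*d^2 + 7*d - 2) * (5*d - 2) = 10*d^5 + 11*d^4 - 16*d^3 + 39*d^2 - 24*d + 4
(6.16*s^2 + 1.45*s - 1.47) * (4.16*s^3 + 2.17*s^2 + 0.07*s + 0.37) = 25.6256*s^5 + 19.3992*s^4 - 2.5375*s^3 - 0.8092*s^2 + 0.4336*s - 0.5439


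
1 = 1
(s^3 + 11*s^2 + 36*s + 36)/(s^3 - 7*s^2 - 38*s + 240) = (s^2 + 5*s + 6)/(s^2 - 13*s + 40)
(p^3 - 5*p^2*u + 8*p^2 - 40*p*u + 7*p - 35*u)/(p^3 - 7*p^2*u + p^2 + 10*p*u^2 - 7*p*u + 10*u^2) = (p + 7)/(p - 2*u)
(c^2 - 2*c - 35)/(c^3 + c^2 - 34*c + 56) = (c^2 - 2*c - 35)/(c^3 + c^2 - 34*c + 56)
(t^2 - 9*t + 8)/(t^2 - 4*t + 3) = (t - 8)/(t - 3)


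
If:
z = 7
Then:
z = 7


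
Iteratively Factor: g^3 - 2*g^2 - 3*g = (g)*(g^2 - 2*g - 3) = g*(g - 3)*(g + 1)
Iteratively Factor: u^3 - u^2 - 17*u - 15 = (u + 3)*(u^2 - 4*u - 5) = (u - 5)*(u + 3)*(u + 1)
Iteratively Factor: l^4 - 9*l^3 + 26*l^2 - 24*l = (l - 2)*(l^3 - 7*l^2 + 12*l) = (l - 4)*(l - 2)*(l^2 - 3*l) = l*(l - 4)*(l - 2)*(l - 3)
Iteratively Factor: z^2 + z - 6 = (z + 3)*(z - 2)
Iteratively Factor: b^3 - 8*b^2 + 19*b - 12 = (b - 1)*(b^2 - 7*b + 12) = (b - 3)*(b - 1)*(b - 4)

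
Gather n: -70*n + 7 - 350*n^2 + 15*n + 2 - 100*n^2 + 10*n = -450*n^2 - 45*n + 9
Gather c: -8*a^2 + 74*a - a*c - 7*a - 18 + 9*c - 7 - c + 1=-8*a^2 + 67*a + c*(8 - a) - 24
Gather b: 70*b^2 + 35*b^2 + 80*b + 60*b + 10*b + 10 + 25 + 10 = 105*b^2 + 150*b + 45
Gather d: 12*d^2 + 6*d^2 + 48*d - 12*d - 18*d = 18*d^2 + 18*d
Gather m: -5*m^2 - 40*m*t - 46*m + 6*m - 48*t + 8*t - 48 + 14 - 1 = -5*m^2 + m*(-40*t - 40) - 40*t - 35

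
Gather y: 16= 16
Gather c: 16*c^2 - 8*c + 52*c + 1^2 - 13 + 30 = 16*c^2 + 44*c + 18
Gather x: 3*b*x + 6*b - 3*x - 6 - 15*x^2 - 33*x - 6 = 6*b - 15*x^2 + x*(3*b - 36) - 12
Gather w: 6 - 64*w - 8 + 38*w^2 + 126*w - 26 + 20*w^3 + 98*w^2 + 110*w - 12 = 20*w^3 + 136*w^2 + 172*w - 40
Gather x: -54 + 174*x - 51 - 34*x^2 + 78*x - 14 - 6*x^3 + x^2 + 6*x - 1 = -6*x^3 - 33*x^2 + 258*x - 120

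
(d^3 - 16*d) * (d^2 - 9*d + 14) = d^5 - 9*d^4 - 2*d^3 + 144*d^2 - 224*d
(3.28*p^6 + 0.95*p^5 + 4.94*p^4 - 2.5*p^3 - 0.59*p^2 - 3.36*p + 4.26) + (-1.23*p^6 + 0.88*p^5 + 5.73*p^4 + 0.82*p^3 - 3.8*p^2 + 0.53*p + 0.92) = 2.05*p^6 + 1.83*p^5 + 10.67*p^4 - 1.68*p^3 - 4.39*p^2 - 2.83*p + 5.18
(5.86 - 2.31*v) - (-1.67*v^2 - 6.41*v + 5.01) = 1.67*v^2 + 4.1*v + 0.850000000000001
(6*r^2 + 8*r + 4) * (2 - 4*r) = -24*r^3 - 20*r^2 + 8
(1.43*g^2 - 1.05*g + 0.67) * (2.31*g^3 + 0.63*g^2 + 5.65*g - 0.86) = 3.3033*g^5 - 1.5246*g^4 + 8.9657*g^3 - 6.7402*g^2 + 4.6885*g - 0.5762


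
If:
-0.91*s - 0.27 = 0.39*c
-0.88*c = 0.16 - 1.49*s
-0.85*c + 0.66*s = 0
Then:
No Solution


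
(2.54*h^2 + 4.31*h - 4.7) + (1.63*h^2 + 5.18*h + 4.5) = 4.17*h^2 + 9.49*h - 0.2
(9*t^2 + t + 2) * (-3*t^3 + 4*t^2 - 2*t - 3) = -27*t^5 + 33*t^4 - 20*t^3 - 21*t^2 - 7*t - 6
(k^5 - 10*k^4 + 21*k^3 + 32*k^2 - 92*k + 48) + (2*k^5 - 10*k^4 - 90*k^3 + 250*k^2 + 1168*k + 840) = 3*k^5 - 20*k^4 - 69*k^3 + 282*k^2 + 1076*k + 888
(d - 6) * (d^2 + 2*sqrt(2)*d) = d^3 - 6*d^2 + 2*sqrt(2)*d^2 - 12*sqrt(2)*d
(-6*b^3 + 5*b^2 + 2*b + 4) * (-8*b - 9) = 48*b^4 + 14*b^3 - 61*b^2 - 50*b - 36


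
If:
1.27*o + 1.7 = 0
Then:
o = -1.34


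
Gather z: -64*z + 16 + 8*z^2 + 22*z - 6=8*z^2 - 42*z + 10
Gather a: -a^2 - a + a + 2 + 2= 4 - a^2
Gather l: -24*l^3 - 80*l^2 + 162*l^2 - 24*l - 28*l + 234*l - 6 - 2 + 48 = -24*l^3 + 82*l^2 + 182*l + 40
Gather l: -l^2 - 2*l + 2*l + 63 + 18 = 81 - l^2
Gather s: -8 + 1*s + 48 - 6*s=40 - 5*s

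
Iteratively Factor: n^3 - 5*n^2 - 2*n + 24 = (n - 4)*(n^2 - n - 6) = (n - 4)*(n - 3)*(n + 2)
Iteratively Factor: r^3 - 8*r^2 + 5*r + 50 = (r + 2)*(r^2 - 10*r + 25) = (r - 5)*(r + 2)*(r - 5)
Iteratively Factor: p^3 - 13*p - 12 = (p - 4)*(p^2 + 4*p + 3) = (p - 4)*(p + 3)*(p + 1)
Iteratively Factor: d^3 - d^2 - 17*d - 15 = (d + 3)*(d^2 - 4*d - 5) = (d + 1)*(d + 3)*(d - 5)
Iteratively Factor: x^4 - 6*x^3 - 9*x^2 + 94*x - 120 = (x - 3)*(x^3 - 3*x^2 - 18*x + 40) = (x - 3)*(x + 4)*(x^2 - 7*x + 10) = (x - 5)*(x - 3)*(x + 4)*(x - 2)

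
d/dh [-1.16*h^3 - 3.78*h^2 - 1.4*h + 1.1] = -3.48*h^2 - 7.56*h - 1.4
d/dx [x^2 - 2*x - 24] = 2*x - 2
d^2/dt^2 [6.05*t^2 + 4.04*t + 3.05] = 12.1000000000000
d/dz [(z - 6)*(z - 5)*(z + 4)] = 3*z^2 - 14*z - 14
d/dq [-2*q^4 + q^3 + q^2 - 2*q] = -8*q^3 + 3*q^2 + 2*q - 2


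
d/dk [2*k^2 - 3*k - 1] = 4*k - 3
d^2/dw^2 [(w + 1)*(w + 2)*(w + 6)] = 6*w + 18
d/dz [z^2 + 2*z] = 2*z + 2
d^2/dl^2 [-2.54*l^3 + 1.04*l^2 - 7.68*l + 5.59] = 2.08 - 15.24*l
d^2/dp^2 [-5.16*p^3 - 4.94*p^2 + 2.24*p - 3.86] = -30.96*p - 9.88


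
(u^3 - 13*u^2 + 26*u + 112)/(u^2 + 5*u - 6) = (u^3 - 13*u^2 + 26*u + 112)/(u^2 + 5*u - 6)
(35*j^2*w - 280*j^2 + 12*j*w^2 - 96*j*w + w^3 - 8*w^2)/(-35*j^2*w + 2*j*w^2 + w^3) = (5*j*w - 40*j + w^2 - 8*w)/(w*(-5*j + w))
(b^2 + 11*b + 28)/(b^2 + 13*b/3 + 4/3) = 3*(b + 7)/(3*b + 1)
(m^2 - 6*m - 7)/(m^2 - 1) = (m - 7)/(m - 1)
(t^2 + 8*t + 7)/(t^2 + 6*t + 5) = (t + 7)/(t + 5)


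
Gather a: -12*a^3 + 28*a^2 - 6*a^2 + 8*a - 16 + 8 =-12*a^3 + 22*a^2 + 8*a - 8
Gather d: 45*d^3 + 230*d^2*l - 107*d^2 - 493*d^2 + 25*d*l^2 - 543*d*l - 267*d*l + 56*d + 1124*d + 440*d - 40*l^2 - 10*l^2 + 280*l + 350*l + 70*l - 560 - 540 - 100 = 45*d^3 + d^2*(230*l - 600) + d*(25*l^2 - 810*l + 1620) - 50*l^2 + 700*l - 1200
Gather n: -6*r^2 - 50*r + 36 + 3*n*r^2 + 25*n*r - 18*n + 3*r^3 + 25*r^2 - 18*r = n*(3*r^2 + 25*r - 18) + 3*r^3 + 19*r^2 - 68*r + 36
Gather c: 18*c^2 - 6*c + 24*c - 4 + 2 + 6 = 18*c^2 + 18*c + 4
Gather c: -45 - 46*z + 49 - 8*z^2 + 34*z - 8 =-8*z^2 - 12*z - 4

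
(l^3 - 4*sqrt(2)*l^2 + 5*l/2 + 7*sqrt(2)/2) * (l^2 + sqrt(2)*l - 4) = l^5 - 3*sqrt(2)*l^4 - 19*l^3/2 + 22*sqrt(2)*l^2 - 3*l - 14*sqrt(2)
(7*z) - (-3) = 7*z + 3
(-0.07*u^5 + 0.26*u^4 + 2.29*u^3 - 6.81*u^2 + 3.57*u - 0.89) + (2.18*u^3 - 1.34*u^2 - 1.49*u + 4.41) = -0.07*u^5 + 0.26*u^4 + 4.47*u^3 - 8.15*u^2 + 2.08*u + 3.52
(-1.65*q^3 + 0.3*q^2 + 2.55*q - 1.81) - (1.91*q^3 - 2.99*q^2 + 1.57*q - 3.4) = -3.56*q^3 + 3.29*q^2 + 0.98*q + 1.59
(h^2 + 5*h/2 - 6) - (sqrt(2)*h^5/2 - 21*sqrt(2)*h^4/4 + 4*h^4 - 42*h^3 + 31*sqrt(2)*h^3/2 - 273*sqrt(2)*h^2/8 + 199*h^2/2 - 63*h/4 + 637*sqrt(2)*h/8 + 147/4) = -sqrt(2)*h^5/2 - 4*h^4 + 21*sqrt(2)*h^4/4 - 31*sqrt(2)*h^3/2 + 42*h^3 - 197*h^2/2 + 273*sqrt(2)*h^2/8 - 637*sqrt(2)*h/8 + 73*h/4 - 171/4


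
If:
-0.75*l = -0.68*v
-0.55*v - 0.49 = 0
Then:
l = -0.81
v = -0.89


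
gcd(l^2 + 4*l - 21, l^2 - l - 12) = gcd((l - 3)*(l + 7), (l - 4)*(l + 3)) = 1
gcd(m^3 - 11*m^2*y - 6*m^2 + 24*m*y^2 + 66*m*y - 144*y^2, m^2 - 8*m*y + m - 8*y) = -m + 8*y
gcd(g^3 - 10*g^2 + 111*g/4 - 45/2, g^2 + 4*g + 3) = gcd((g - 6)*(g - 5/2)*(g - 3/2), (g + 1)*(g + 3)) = 1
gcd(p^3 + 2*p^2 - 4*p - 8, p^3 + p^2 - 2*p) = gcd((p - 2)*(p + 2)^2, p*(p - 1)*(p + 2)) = p + 2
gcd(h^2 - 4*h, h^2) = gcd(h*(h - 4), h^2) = h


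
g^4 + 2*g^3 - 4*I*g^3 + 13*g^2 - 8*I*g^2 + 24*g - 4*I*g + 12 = (g - 6*I)*(g + 2*I)*(-I*g - I)*(I*g + I)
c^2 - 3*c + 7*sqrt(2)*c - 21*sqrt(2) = (c - 3)*(c + 7*sqrt(2))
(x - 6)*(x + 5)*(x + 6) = x^3 + 5*x^2 - 36*x - 180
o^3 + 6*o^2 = o^2*(o + 6)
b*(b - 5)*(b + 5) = b^3 - 25*b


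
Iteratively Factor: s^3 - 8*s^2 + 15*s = (s - 3)*(s^2 - 5*s) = s*(s - 3)*(s - 5)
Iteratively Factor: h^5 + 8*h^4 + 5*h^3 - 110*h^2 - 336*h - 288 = (h + 3)*(h^4 + 5*h^3 - 10*h^2 - 80*h - 96) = (h + 2)*(h + 3)*(h^3 + 3*h^2 - 16*h - 48) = (h + 2)*(h + 3)^2*(h^2 - 16) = (h - 4)*(h + 2)*(h + 3)^2*(h + 4)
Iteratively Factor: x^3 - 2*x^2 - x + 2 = (x - 2)*(x^2 - 1) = (x - 2)*(x - 1)*(x + 1)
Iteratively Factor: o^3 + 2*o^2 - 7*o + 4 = (o - 1)*(o^2 + 3*o - 4) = (o - 1)^2*(o + 4)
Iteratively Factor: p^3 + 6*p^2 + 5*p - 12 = (p - 1)*(p^2 + 7*p + 12) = (p - 1)*(p + 3)*(p + 4)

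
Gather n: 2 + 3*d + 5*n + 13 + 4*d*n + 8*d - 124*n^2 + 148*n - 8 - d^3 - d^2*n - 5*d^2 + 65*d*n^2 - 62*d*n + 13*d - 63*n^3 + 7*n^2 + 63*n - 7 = -d^3 - 5*d^2 + 24*d - 63*n^3 + n^2*(65*d - 117) + n*(-d^2 - 58*d + 216)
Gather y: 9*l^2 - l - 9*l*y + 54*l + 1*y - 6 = 9*l^2 + 53*l + y*(1 - 9*l) - 6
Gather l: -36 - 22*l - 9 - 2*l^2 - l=-2*l^2 - 23*l - 45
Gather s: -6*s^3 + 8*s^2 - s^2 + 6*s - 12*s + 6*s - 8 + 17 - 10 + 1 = -6*s^3 + 7*s^2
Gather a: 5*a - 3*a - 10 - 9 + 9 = 2*a - 10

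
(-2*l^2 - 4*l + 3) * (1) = -2*l^2 - 4*l + 3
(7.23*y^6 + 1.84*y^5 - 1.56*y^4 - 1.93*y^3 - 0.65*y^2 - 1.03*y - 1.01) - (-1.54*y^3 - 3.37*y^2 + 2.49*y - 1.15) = 7.23*y^6 + 1.84*y^5 - 1.56*y^4 - 0.39*y^3 + 2.72*y^2 - 3.52*y + 0.14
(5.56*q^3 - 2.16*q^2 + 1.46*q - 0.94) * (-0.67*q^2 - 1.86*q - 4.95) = -3.7252*q^5 - 8.8944*q^4 - 24.4826*q^3 + 8.6062*q^2 - 5.4786*q + 4.653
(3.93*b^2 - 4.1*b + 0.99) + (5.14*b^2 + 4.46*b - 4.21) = 9.07*b^2 + 0.36*b - 3.22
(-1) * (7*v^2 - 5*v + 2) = -7*v^2 + 5*v - 2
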